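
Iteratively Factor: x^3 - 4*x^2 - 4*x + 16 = (x + 2)*(x^2 - 6*x + 8) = (x - 2)*(x + 2)*(x - 4)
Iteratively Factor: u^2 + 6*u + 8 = (u + 2)*(u + 4)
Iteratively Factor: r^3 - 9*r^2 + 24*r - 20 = (r - 2)*(r^2 - 7*r + 10) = (r - 2)^2*(r - 5)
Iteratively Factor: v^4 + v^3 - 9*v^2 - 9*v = (v + 1)*(v^3 - 9*v) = (v - 3)*(v + 1)*(v^2 + 3*v) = v*(v - 3)*(v + 1)*(v + 3)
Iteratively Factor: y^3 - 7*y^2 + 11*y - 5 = (y - 1)*(y^2 - 6*y + 5) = (y - 5)*(y - 1)*(y - 1)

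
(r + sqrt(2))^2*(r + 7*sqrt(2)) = r^3 + 9*sqrt(2)*r^2 + 30*r + 14*sqrt(2)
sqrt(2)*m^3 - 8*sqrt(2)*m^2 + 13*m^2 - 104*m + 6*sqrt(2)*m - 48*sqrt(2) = (m - 8)*(m + 6*sqrt(2))*(sqrt(2)*m + 1)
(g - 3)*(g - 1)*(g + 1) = g^3 - 3*g^2 - g + 3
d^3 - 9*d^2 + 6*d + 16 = (d - 8)*(d - 2)*(d + 1)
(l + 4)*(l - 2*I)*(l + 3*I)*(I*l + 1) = I*l^4 + 4*I*l^3 + 7*I*l^2 + 6*l + 28*I*l + 24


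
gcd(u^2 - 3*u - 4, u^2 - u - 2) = u + 1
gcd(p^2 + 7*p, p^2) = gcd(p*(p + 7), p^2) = p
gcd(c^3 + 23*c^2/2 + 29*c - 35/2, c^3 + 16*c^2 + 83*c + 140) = c^2 + 12*c + 35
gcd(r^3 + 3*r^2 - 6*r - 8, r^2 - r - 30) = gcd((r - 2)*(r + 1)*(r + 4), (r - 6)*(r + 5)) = 1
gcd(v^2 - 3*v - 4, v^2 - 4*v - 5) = v + 1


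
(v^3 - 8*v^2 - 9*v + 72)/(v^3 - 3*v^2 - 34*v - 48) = (v - 3)/(v + 2)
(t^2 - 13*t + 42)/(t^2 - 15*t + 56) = (t - 6)/(t - 8)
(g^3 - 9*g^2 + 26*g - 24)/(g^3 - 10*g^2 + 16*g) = (g^2 - 7*g + 12)/(g*(g - 8))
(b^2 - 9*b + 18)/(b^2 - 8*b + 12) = (b - 3)/(b - 2)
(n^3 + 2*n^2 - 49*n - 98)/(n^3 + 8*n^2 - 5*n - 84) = (n^2 - 5*n - 14)/(n^2 + n - 12)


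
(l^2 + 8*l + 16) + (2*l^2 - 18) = 3*l^2 + 8*l - 2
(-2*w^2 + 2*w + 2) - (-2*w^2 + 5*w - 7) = 9 - 3*w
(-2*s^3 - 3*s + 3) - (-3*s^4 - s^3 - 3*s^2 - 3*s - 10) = 3*s^4 - s^3 + 3*s^2 + 13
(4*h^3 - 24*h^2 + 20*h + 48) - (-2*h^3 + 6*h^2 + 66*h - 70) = 6*h^3 - 30*h^2 - 46*h + 118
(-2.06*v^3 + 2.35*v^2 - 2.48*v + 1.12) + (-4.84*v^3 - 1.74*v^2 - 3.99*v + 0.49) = -6.9*v^3 + 0.61*v^2 - 6.47*v + 1.61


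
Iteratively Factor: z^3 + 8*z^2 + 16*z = (z + 4)*(z^2 + 4*z) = z*(z + 4)*(z + 4)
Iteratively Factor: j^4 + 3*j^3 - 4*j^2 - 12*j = (j)*(j^3 + 3*j^2 - 4*j - 12) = j*(j + 2)*(j^2 + j - 6) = j*(j - 2)*(j + 2)*(j + 3)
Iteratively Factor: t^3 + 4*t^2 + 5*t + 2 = (t + 1)*(t^2 + 3*t + 2) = (t + 1)^2*(t + 2)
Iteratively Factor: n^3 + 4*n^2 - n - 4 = (n - 1)*(n^2 + 5*n + 4) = (n - 1)*(n + 1)*(n + 4)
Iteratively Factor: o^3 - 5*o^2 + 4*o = (o)*(o^2 - 5*o + 4) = o*(o - 1)*(o - 4)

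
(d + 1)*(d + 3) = d^2 + 4*d + 3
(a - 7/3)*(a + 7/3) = a^2 - 49/9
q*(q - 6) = q^2 - 6*q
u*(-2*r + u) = -2*r*u + u^2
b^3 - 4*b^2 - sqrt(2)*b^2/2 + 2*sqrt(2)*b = b*(b - 4)*(b - sqrt(2)/2)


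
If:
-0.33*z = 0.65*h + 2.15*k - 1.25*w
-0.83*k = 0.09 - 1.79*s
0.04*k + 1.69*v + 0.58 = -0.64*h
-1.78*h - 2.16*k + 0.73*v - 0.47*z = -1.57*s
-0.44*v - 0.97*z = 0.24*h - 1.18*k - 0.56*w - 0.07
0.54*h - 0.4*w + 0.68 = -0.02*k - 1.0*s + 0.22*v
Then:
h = -1.07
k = 0.76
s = 0.40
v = 0.04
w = 1.27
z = 1.98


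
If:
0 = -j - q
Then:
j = -q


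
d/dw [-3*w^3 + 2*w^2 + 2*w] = -9*w^2 + 4*w + 2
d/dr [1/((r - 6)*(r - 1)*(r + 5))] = (-(r - 6)*(r - 1) - (r - 6)*(r + 5) - (r - 1)*(r + 5))/((r - 6)^2*(r - 1)^2*(r + 5)^2)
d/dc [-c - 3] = -1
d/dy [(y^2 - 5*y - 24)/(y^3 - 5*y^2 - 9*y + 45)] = (-y^2 + 16*y - 49)/(y^4 - 16*y^3 + 94*y^2 - 240*y + 225)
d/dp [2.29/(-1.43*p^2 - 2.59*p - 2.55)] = (6.5494*p + 5.9311)/(1.43*p^2 + 2.59*p + 2.55)^2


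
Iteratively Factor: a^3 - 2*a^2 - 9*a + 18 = (a - 2)*(a^2 - 9) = (a - 3)*(a - 2)*(a + 3)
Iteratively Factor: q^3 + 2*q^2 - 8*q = (q - 2)*(q^2 + 4*q) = (q - 2)*(q + 4)*(q)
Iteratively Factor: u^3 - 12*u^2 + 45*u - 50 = (u - 5)*(u^2 - 7*u + 10) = (u - 5)*(u - 2)*(u - 5)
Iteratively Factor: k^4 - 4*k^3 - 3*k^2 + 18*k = (k + 2)*(k^3 - 6*k^2 + 9*k) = (k - 3)*(k + 2)*(k^2 - 3*k) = k*(k - 3)*(k + 2)*(k - 3)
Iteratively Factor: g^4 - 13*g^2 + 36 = (g + 2)*(g^3 - 2*g^2 - 9*g + 18) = (g + 2)*(g + 3)*(g^2 - 5*g + 6) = (g - 3)*(g + 2)*(g + 3)*(g - 2)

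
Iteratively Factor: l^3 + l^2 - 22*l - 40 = (l - 5)*(l^2 + 6*l + 8) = (l - 5)*(l + 4)*(l + 2)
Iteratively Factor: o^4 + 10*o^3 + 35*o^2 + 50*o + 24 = (o + 2)*(o^3 + 8*o^2 + 19*o + 12) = (o + 1)*(o + 2)*(o^2 + 7*o + 12) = (o + 1)*(o + 2)*(o + 3)*(o + 4)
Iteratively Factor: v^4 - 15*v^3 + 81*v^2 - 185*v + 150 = (v - 5)*(v^3 - 10*v^2 + 31*v - 30) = (v - 5)^2*(v^2 - 5*v + 6) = (v - 5)^2*(v - 3)*(v - 2)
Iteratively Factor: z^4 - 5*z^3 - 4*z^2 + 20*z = (z + 2)*(z^3 - 7*z^2 + 10*z) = (z - 5)*(z + 2)*(z^2 - 2*z) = (z - 5)*(z - 2)*(z + 2)*(z)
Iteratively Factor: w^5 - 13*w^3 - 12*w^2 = (w + 1)*(w^4 - w^3 - 12*w^2) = w*(w + 1)*(w^3 - w^2 - 12*w) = w^2*(w + 1)*(w^2 - w - 12) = w^2*(w - 4)*(w + 1)*(w + 3)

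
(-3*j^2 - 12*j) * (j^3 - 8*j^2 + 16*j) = -3*j^5 + 12*j^4 + 48*j^3 - 192*j^2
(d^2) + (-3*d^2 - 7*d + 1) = -2*d^2 - 7*d + 1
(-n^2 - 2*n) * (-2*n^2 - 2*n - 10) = 2*n^4 + 6*n^3 + 14*n^2 + 20*n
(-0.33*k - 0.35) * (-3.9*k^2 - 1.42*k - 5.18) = 1.287*k^3 + 1.8336*k^2 + 2.2064*k + 1.813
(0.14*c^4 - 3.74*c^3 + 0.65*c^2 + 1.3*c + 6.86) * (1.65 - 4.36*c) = -0.6104*c^5 + 16.5374*c^4 - 9.005*c^3 - 4.5955*c^2 - 27.7646*c + 11.319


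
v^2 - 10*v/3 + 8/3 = (v - 2)*(v - 4/3)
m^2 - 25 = (m - 5)*(m + 5)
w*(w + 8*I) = w^2 + 8*I*w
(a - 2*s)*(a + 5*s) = a^2 + 3*a*s - 10*s^2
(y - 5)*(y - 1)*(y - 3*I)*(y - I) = y^4 - 6*y^3 - 4*I*y^3 + 2*y^2 + 24*I*y^2 + 18*y - 20*I*y - 15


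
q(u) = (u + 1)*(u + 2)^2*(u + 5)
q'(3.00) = 620.00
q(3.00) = 800.00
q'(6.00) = 2384.00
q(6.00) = 4928.00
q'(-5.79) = -108.84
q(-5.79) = 54.36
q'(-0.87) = 6.65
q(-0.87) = 0.69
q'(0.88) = 128.04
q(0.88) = 91.69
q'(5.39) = 1897.67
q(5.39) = 3625.81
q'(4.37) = 1239.14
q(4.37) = 2041.70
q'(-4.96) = -33.41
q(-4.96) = -1.39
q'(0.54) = 89.02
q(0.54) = 55.04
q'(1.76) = 274.90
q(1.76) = 263.77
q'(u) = (u + 1)*(u + 2)^2 + (u + 1)*(u + 5)*(2*u + 4) + (u + 2)^2*(u + 5) = 4*u^3 + 30*u^2 + 66*u + 44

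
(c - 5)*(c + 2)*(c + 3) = c^3 - 19*c - 30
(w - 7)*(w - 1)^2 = w^3 - 9*w^2 + 15*w - 7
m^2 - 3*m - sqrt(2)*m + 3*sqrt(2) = (m - 3)*(m - sqrt(2))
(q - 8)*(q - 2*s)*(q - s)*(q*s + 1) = q^4*s - 3*q^3*s^2 - 8*q^3*s + q^3 + 2*q^2*s^3 + 24*q^2*s^2 - 3*q^2*s - 8*q^2 - 16*q*s^3 + 2*q*s^2 + 24*q*s - 16*s^2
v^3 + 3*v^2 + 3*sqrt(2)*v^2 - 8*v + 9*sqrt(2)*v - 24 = (v + 3)*(v - sqrt(2))*(v + 4*sqrt(2))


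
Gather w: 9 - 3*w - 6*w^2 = -6*w^2 - 3*w + 9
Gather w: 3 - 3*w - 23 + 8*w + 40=5*w + 20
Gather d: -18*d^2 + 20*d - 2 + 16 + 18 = -18*d^2 + 20*d + 32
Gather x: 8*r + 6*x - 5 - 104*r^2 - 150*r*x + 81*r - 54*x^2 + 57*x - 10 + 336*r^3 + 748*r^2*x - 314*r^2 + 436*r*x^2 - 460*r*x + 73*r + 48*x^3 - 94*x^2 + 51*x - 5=336*r^3 - 418*r^2 + 162*r + 48*x^3 + x^2*(436*r - 148) + x*(748*r^2 - 610*r + 114) - 20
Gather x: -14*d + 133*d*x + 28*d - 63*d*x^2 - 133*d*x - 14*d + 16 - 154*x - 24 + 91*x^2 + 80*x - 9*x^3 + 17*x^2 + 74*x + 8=-9*x^3 + x^2*(108 - 63*d)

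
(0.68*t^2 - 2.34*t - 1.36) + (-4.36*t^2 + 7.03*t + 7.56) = -3.68*t^2 + 4.69*t + 6.2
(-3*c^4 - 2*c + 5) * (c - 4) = -3*c^5 + 12*c^4 - 2*c^2 + 13*c - 20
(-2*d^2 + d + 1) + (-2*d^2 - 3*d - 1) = -4*d^2 - 2*d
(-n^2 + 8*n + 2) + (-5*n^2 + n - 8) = -6*n^2 + 9*n - 6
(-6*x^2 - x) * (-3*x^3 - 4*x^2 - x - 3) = 18*x^5 + 27*x^4 + 10*x^3 + 19*x^2 + 3*x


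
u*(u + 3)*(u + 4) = u^3 + 7*u^2 + 12*u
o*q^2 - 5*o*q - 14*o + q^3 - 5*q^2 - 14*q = (o + q)*(q - 7)*(q + 2)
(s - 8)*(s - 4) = s^2 - 12*s + 32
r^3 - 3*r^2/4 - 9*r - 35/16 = (r - 7/2)*(r + 1/4)*(r + 5/2)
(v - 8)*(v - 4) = v^2 - 12*v + 32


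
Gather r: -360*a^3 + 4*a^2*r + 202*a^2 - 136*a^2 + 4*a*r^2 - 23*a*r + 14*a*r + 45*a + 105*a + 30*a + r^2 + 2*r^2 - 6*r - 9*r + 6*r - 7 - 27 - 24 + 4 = -360*a^3 + 66*a^2 + 180*a + r^2*(4*a + 3) + r*(4*a^2 - 9*a - 9) - 54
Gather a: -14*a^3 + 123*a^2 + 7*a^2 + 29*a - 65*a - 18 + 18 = -14*a^3 + 130*a^2 - 36*a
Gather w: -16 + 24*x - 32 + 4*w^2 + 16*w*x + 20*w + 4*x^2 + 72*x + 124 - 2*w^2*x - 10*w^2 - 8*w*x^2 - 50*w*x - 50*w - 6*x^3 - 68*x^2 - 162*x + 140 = w^2*(-2*x - 6) + w*(-8*x^2 - 34*x - 30) - 6*x^3 - 64*x^2 - 66*x + 216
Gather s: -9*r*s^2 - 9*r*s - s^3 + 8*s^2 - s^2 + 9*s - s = -s^3 + s^2*(7 - 9*r) + s*(8 - 9*r)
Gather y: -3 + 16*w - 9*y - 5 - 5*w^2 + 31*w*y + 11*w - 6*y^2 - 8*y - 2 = -5*w^2 + 27*w - 6*y^2 + y*(31*w - 17) - 10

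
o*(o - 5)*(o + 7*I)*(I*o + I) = I*o^4 - 7*o^3 - 4*I*o^3 + 28*o^2 - 5*I*o^2 + 35*o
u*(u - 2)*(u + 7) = u^3 + 5*u^2 - 14*u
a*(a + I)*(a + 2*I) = a^3 + 3*I*a^2 - 2*a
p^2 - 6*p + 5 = (p - 5)*(p - 1)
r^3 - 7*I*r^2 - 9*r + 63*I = (r - 3)*(r + 3)*(r - 7*I)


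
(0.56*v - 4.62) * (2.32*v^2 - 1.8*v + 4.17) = 1.2992*v^3 - 11.7264*v^2 + 10.6512*v - 19.2654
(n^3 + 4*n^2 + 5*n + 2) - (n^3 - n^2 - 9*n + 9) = 5*n^2 + 14*n - 7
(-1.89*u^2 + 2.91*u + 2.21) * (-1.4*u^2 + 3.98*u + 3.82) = 2.646*u^4 - 11.5962*u^3 + 1.268*u^2 + 19.912*u + 8.4422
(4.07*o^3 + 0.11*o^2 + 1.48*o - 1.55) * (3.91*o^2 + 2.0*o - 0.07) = 15.9137*o^5 + 8.5701*o^4 + 5.7219*o^3 - 3.1082*o^2 - 3.2036*o + 0.1085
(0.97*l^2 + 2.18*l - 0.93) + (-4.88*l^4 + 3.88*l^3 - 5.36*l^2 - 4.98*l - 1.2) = -4.88*l^4 + 3.88*l^3 - 4.39*l^2 - 2.8*l - 2.13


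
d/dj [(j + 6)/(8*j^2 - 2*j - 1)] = (-8*j^2 - 96*j + 11)/(64*j^4 - 32*j^3 - 12*j^2 + 4*j + 1)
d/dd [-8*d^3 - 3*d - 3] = -24*d^2 - 3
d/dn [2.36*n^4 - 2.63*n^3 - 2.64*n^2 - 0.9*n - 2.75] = 9.44*n^3 - 7.89*n^2 - 5.28*n - 0.9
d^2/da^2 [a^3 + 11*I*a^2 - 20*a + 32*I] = 6*a + 22*I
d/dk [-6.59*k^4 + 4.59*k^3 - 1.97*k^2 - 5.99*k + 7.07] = -26.36*k^3 + 13.77*k^2 - 3.94*k - 5.99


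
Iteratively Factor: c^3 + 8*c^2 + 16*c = (c + 4)*(c^2 + 4*c) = c*(c + 4)*(c + 4)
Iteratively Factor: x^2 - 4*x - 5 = (x - 5)*(x + 1)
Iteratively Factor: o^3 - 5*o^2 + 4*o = (o - 4)*(o^2 - o) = (o - 4)*(o - 1)*(o)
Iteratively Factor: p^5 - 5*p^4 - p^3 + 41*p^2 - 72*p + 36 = (p + 3)*(p^4 - 8*p^3 + 23*p^2 - 28*p + 12) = (p - 3)*(p + 3)*(p^3 - 5*p^2 + 8*p - 4) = (p - 3)*(p - 2)*(p + 3)*(p^2 - 3*p + 2) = (p - 3)*(p - 2)*(p - 1)*(p + 3)*(p - 2)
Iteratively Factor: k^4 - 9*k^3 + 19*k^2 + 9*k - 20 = (k - 1)*(k^3 - 8*k^2 + 11*k + 20) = (k - 5)*(k - 1)*(k^2 - 3*k - 4) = (k - 5)*(k - 1)*(k + 1)*(k - 4)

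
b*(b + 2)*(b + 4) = b^3 + 6*b^2 + 8*b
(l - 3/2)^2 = l^2 - 3*l + 9/4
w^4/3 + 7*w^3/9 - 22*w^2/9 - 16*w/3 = w*(w/3 + 1)*(w - 8/3)*(w + 2)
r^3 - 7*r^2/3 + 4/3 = (r - 2)*(r - 1)*(r + 2/3)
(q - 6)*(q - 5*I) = q^2 - 6*q - 5*I*q + 30*I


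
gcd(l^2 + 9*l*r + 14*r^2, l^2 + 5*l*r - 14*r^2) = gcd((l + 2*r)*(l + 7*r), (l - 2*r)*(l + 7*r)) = l + 7*r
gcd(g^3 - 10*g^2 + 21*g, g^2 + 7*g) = g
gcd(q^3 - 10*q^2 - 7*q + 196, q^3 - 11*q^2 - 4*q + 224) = q^2 - 3*q - 28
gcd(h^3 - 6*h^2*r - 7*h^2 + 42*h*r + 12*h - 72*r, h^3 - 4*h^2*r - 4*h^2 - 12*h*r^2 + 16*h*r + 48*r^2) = -h^2 + 6*h*r + 4*h - 24*r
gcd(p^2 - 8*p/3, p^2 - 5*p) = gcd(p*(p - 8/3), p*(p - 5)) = p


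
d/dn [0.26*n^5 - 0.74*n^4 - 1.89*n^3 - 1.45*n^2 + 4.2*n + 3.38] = 1.3*n^4 - 2.96*n^3 - 5.67*n^2 - 2.9*n + 4.2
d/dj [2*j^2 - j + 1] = 4*j - 1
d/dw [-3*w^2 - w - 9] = -6*w - 1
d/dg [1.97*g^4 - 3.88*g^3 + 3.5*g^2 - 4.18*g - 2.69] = 7.88*g^3 - 11.64*g^2 + 7.0*g - 4.18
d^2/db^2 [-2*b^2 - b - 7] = -4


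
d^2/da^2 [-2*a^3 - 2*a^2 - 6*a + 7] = -12*a - 4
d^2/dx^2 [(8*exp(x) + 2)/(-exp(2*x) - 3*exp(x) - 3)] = (-8*exp(4*x) + 16*exp(3*x) + 126*exp(2*x) + 78*exp(x) - 54)*exp(x)/(exp(6*x) + 9*exp(5*x) + 36*exp(4*x) + 81*exp(3*x) + 108*exp(2*x) + 81*exp(x) + 27)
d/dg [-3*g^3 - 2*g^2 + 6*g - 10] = -9*g^2 - 4*g + 6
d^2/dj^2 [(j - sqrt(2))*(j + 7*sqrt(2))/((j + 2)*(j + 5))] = 2*(-7*j^3 + 6*sqrt(2)*j^3 - 72*j^2 - 294*j - 180*sqrt(2)*j - 420*sqrt(2) - 446)/(j^6 + 21*j^5 + 177*j^4 + 763*j^3 + 1770*j^2 + 2100*j + 1000)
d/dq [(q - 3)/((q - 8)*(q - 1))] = (-q^2 + 6*q - 19)/(q^4 - 18*q^3 + 97*q^2 - 144*q + 64)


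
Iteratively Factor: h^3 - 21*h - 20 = (h + 1)*(h^2 - h - 20) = (h - 5)*(h + 1)*(h + 4)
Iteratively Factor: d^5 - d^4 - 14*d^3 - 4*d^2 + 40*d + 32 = (d + 2)*(d^4 - 3*d^3 - 8*d^2 + 12*d + 16) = (d - 2)*(d + 2)*(d^3 - d^2 - 10*d - 8) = (d - 2)*(d + 2)^2*(d^2 - 3*d - 4) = (d - 2)*(d + 1)*(d + 2)^2*(d - 4)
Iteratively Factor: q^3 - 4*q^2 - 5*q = (q - 5)*(q^2 + q) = (q - 5)*(q + 1)*(q)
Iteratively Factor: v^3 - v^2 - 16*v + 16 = (v + 4)*(v^2 - 5*v + 4) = (v - 4)*(v + 4)*(v - 1)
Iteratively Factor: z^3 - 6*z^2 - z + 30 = (z - 3)*(z^2 - 3*z - 10) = (z - 3)*(z + 2)*(z - 5)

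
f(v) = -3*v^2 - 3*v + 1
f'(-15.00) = 87.00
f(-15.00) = -629.00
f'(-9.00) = 51.00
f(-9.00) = -215.00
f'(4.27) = -28.62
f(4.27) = -66.51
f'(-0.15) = -2.10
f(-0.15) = 1.38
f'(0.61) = -6.66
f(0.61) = -1.95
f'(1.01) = -9.06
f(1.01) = -5.09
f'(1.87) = -14.22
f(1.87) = -15.10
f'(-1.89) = 8.34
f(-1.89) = -4.05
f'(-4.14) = 21.84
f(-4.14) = -38.00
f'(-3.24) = 16.44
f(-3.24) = -20.77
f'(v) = -6*v - 3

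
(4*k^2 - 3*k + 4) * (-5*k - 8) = -20*k^3 - 17*k^2 + 4*k - 32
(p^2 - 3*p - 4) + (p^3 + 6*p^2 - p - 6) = p^3 + 7*p^2 - 4*p - 10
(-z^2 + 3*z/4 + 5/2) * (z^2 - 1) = -z^4 + 3*z^3/4 + 7*z^2/2 - 3*z/4 - 5/2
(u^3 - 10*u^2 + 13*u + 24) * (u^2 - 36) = u^5 - 10*u^4 - 23*u^3 + 384*u^2 - 468*u - 864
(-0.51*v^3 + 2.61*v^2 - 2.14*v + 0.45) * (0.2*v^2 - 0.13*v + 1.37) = -0.102*v^5 + 0.5883*v^4 - 1.466*v^3 + 3.9439*v^2 - 2.9903*v + 0.6165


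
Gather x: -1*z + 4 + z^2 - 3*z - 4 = z^2 - 4*z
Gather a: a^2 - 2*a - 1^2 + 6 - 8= a^2 - 2*a - 3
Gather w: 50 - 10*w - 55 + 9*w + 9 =4 - w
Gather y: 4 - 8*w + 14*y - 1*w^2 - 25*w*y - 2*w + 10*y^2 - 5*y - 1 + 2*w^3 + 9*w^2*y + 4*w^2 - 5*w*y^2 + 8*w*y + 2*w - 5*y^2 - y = 2*w^3 + 3*w^2 - 8*w + y^2*(5 - 5*w) + y*(9*w^2 - 17*w + 8) + 3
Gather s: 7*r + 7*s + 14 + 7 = 7*r + 7*s + 21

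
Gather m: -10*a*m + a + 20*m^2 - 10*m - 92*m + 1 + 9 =a + 20*m^2 + m*(-10*a - 102) + 10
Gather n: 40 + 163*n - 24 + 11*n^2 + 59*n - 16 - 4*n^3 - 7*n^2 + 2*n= -4*n^3 + 4*n^2 + 224*n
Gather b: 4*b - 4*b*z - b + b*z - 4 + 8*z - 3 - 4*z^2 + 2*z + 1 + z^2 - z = b*(3 - 3*z) - 3*z^2 + 9*z - 6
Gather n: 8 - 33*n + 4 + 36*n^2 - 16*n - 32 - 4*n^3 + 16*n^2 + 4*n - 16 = -4*n^3 + 52*n^2 - 45*n - 36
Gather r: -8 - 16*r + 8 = -16*r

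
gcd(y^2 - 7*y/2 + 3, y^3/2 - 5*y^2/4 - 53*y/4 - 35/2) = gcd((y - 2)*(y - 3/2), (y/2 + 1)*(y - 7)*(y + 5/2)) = 1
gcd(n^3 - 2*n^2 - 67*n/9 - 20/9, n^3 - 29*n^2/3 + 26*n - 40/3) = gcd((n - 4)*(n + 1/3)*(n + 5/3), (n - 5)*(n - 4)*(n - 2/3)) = n - 4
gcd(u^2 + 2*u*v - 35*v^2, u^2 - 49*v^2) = u + 7*v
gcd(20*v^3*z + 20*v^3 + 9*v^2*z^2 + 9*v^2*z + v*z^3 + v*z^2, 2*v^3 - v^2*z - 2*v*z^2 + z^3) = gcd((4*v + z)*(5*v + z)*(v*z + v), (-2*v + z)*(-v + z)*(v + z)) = 1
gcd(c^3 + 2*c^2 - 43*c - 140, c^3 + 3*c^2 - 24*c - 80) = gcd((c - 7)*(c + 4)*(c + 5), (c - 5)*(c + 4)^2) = c + 4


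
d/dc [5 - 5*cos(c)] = 5*sin(c)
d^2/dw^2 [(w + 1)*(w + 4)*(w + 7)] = 6*w + 24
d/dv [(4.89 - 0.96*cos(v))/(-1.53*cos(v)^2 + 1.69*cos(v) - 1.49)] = (1.4688*cos(v)^2 - 14.9634*cos(v) + 6.8337)*sin(v)/(2.3409*cos(v)^4 - 5.1714*cos(v)^3 + 7.4155*cos(v)^2 - 5.0362*cos(v) + 2.2201)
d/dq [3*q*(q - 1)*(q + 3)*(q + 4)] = 12*q^3 + 54*q^2 + 30*q - 36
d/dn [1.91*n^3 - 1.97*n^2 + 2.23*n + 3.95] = 5.73*n^2 - 3.94*n + 2.23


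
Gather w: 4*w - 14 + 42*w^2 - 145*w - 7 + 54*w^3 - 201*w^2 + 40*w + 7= 54*w^3 - 159*w^2 - 101*w - 14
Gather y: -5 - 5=-10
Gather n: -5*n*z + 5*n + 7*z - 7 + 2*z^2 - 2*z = n*(5 - 5*z) + 2*z^2 + 5*z - 7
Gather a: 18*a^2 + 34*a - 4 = 18*a^2 + 34*a - 4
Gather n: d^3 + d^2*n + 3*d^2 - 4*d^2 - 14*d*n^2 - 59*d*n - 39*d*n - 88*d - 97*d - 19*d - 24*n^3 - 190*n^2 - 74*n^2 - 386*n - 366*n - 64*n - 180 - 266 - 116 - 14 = d^3 - d^2 - 204*d - 24*n^3 + n^2*(-14*d - 264) + n*(d^2 - 98*d - 816) - 576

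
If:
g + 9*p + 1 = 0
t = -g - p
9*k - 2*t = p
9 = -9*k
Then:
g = 82/17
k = -1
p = -11/17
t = -71/17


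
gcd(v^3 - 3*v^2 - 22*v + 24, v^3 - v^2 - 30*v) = v - 6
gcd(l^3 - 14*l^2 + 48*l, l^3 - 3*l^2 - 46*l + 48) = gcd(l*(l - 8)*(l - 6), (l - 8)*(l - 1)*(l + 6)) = l - 8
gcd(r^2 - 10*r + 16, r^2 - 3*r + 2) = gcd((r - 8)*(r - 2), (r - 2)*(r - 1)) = r - 2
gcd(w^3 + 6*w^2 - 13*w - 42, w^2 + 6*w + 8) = w + 2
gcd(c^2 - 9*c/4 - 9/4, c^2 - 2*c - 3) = c - 3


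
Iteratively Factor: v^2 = (v)*(v)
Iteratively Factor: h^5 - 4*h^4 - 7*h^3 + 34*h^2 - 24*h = (h - 1)*(h^4 - 3*h^3 - 10*h^2 + 24*h) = (h - 2)*(h - 1)*(h^3 - h^2 - 12*h) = h*(h - 2)*(h - 1)*(h^2 - h - 12) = h*(h - 2)*(h - 1)*(h + 3)*(h - 4)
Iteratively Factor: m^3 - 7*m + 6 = (m - 1)*(m^2 + m - 6) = (m - 2)*(m - 1)*(m + 3)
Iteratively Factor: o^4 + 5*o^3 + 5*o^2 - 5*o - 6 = (o + 3)*(o^3 + 2*o^2 - o - 2) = (o + 1)*(o + 3)*(o^2 + o - 2) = (o + 1)*(o + 2)*(o + 3)*(o - 1)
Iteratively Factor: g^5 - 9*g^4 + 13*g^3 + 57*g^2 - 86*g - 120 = (g + 1)*(g^4 - 10*g^3 + 23*g^2 + 34*g - 120) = (g - 3)*(g + 1)*(g^3 - 7*g^2 + 2*g + 40) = (g - 5)*(g - 3)*(g + 1)*(g^2 - 2*g - 8) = (g - 5)*(g - 4)*(g - 3)*(g + 1)*(g + 2)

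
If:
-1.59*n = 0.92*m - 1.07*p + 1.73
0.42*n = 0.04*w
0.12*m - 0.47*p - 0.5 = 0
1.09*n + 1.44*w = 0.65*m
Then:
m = -4.04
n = -0.16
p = -2.09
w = -1.70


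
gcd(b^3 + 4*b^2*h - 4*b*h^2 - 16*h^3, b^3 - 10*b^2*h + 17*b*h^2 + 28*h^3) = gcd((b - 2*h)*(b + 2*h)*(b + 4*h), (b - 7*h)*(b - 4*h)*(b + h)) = 1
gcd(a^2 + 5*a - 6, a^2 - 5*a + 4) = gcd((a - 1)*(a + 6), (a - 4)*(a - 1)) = a - 1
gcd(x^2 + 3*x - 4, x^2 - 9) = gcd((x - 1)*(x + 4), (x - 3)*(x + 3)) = 1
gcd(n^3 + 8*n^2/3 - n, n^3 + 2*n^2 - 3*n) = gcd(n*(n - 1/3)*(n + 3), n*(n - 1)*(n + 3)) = n^2 + 3*n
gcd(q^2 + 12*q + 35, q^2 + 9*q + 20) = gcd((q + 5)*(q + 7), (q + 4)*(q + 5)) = q + 5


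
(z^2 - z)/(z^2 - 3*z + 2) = z/(z - 2)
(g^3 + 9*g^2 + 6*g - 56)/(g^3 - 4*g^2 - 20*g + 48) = (g + 7)/(g - 6)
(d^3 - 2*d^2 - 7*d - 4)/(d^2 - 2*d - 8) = (d^2 + 2*d + 1)/(d + 2)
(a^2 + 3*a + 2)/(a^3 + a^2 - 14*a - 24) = (a + 1)/(a^2 - a - 12)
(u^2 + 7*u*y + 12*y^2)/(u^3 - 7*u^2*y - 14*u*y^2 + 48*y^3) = (u + 4*y)/(u^2 - 10*u*y + 16*y^2)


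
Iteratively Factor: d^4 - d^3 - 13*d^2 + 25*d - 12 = (d - 1)*(d^3 - 13*d + 12) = (d - 1)*(d + 4)*(d^2 - 4*d + 3) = (d - 3)*(d - 1)*(d + 4)*(d - 1)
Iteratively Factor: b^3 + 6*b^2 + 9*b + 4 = (b + 4)*(b^2 + 2*b + 1) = (b + 1)*(b + 4)*(b + 1)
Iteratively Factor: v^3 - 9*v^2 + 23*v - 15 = (v - 3)*(v^2 - 6*v + 5) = (v - 5)*(v - 3)*(v - 1)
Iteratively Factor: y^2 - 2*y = (y)*(y - 2)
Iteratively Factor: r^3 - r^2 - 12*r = (r)*(r^2 - r - 12) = r*(r - 4)*(r + 3)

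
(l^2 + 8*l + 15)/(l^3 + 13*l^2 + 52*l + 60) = (l + 3)/(l^2 + 8*l + 12)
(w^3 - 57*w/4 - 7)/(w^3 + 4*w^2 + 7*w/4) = (w - 4)/w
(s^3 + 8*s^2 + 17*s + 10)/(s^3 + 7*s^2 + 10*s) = (s + 1)/s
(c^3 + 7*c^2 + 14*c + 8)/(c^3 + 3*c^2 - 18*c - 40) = (c^2 + 5*c + 4)/(c^2 + c - 20)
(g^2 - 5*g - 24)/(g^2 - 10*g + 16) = (g + 3)/(g - 2)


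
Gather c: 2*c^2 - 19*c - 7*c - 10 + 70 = 2*c^2 - 26*c + 60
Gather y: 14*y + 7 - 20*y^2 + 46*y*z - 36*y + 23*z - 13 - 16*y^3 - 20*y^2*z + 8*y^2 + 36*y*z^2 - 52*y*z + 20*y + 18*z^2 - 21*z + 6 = -16*y^3 + y^2*(-20*z - 12) + y*(36*z^2 - 6*z - 2) + 18*z^2 + 2*z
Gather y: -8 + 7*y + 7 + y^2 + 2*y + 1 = y^2 + 9*y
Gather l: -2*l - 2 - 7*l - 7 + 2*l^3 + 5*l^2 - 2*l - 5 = 2*l^3 + 5*l^2 - 11*l - 14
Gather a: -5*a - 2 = -5*a - 2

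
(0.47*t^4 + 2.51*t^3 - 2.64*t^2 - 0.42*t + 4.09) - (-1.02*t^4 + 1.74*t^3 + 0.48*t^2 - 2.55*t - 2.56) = 1.49*t^4 + 0.77*t^3 - 3.12*t^2 + 2.13*t + 6.65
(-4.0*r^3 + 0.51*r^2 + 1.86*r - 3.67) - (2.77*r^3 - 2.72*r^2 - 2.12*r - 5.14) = -6.77*r^3 + 3.23*r^2 + 3.98*r + 1.47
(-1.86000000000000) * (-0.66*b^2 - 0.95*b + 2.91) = 1.2276*b^2 + 1.767*b - 5.4126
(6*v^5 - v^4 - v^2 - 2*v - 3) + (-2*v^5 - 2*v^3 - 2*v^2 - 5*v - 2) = 4*v^5 - v^4 - 2*v^3 - 3*v^2 - 7*v - 5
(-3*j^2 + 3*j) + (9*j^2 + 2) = 6*j^2 + 3*j + 2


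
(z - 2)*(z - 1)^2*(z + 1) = z^4 - 3*z^3 + z^2 + 3*z - 2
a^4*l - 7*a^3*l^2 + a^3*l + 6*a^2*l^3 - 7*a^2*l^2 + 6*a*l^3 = a*(a - 6*l)*(a - l)*(a*l + l)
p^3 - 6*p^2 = p^2*(p - 6)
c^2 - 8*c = c*(c - 8)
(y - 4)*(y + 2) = y^2 - 2*y - 8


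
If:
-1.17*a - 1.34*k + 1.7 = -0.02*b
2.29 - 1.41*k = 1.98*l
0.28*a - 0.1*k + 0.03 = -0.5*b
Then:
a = 1.58828742497712*l - 0.398760246221537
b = 0.488128432919522 - 1.17029202181698*l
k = 1.6241134751773 - 1.40425531914894*l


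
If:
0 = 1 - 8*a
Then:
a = 1/8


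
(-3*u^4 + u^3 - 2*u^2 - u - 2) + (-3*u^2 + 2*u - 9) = -3*u^4 + u^3 - 5*u^2 + u - 11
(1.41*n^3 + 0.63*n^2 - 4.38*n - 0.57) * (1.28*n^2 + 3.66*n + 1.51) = 1.8048*n^5 + 5.967*n^4 - 1.1715*n^3 - 15.8091*n^2 - 8.7*n - 0.8607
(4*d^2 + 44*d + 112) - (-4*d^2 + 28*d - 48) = 8*d^2 + 16*d + 160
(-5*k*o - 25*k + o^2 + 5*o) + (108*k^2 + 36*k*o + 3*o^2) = 108*k^2 + 31*k*o - 25*k + 4*o^2 + 5*o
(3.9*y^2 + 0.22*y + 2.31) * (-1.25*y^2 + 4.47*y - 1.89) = -4.875*y^4 + 17.158*y^3 - 9.2751*y^2 + 9.9099*y - 4.3659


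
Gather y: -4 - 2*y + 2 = -2*y - 2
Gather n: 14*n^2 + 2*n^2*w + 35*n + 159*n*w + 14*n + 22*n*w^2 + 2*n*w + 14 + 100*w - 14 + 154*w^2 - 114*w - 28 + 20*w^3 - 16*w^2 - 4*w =n^2*(2*w + 14) + n*(22*w^2 + 161*w + 49) + 20*w^3 + 138*w^2 - 18*w - 28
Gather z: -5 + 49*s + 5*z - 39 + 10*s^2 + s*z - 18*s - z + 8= 10*s^2 + 31*s + z*(s + 4) - 36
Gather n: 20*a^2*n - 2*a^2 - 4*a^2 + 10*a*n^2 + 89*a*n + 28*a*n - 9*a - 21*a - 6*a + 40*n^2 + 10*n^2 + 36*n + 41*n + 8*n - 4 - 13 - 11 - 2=-6*a^2 - 36*a + n^2*(10*a + 50) + n*(20*a^2 + 117*a + 85) - 30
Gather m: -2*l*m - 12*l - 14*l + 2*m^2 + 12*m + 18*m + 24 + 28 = -26*l + 2*m^2 + m*(30 - 2*l) + 52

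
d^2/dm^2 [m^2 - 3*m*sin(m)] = 3*m*sin(m) - 6*cos(m) + 2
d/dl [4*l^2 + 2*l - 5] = 8*l + 2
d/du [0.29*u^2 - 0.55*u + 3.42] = 0.58*u - 0.55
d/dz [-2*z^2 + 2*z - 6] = 2 - 4*z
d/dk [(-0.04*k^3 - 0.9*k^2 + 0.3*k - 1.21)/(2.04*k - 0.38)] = (-0.1632*k^3 - 1.7904*k^2 + 0.684*k + 2.3544)/(4.1616*k^2 - 1.5504*k + 0.1444)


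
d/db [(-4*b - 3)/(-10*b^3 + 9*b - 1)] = (40*b^3 - 36*b - 3*(4*b + 3)*(10*b^2 - 3) + 4)/(10*b^3 - 9*b + 1)^2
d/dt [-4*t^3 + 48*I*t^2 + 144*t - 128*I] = -12*t^2 + 96*I*t + 144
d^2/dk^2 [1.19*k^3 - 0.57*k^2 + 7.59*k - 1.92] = 7.14*k - 1.14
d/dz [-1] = 0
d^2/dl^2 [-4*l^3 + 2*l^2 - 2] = 4 - 24*l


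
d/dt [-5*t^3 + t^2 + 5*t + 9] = -15*t^2 + 2*t + 5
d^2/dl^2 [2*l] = 0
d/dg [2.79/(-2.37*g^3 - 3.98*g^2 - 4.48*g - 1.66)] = (19.8369*g^2 + 22.2084*g + 12.4992)/(2.37*g^3 + 3.98*g^2 + 4.48*g + 1.66)^2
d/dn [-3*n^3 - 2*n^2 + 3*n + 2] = -9*n^2 - 4*n + 3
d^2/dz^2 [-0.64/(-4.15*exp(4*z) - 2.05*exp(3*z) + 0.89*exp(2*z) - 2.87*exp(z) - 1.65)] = ((-42.496*exp(3*z) - 11.808*exp(2*z) + 2.2784*exp(z) - 1.8368)*(4.15*exp(4*z) + 2.05*exp(3*z) - 0.89*exp(2*z) + 2.87*exp(z) + 1.65) + 0.64*(16.6*exp(3*z) + 6.15*exp(2*z) - 1.78*exp(z) + 2.87)*(33.2*exp(3*z) + 12.3*exp(2*z) - 3.56*exp(z) + 5.74)*exp(z))*exp(z)/(4.15*exp(4*z) + 2.05*exp(3*z) - 0.89*exp(2*z) + 2.87*exp(z) + 1.65)^3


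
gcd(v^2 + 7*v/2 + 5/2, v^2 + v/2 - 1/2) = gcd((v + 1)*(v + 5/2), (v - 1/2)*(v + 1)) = v + 1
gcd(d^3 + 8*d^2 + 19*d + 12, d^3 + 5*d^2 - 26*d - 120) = d + 4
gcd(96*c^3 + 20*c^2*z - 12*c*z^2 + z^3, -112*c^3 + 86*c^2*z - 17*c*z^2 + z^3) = -8*c + z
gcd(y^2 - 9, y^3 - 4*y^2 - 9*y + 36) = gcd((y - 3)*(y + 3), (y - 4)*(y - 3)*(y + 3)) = y^2 - 9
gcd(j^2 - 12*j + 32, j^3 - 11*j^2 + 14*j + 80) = j - 8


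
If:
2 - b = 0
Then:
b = 2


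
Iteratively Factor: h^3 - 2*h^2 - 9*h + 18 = (h - 3)*(h^2 + h - 6) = (h - 3)*(h - 2)*(h + 3)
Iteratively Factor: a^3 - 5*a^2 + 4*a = (a - 4)*(a^2 - a) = a*(a - 4)*(a - 1)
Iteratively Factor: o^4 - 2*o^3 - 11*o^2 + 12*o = (o - 4)*(o^3 + 2*o^2 - 3*o) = o*(o - 4)*(o^2 + 2*o - 3) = o*(o - 4)*(o - 1)*(o + 3)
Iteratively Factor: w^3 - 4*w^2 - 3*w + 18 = (w - 3)*(w^2 - w - 6) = (w - 3)*(w + 2)*(w - 3)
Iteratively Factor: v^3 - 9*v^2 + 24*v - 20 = (v - 2)*(v^2 - 7*v + 10) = (v - 2)^2*(v - 5)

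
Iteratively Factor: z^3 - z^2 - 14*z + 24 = (z + 4)*(z^2 - 5*z + 6) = (z - 2)*(z + 4)*(z - 3)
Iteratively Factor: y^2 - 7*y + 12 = (y - 3)*(y - 4)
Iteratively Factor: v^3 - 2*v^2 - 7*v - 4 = (v + 1)*(v^2 - 3*v - 4) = (v - 4)*(v + 1)*(v + 1)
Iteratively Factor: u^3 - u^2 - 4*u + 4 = (u - 1)*(u^2 - 4) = (u - 2)*(u - 1)*(u + 2)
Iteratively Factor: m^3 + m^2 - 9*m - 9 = (m + 1)*(m^2 - 9) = (m - 3)*(m + 1)*(m + 3)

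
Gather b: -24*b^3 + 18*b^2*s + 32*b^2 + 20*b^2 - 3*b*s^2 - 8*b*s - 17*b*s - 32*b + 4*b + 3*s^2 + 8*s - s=-24*b^3 + b^2*(18*s + 52) + b*(-3*s^2 - 25*s - 28) + 3*s^2 + 7*s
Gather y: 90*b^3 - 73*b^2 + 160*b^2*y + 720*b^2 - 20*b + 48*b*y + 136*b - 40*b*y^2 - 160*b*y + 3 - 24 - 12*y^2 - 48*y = 90*b^3 + 647*b^2 + 116*b + y^2*(-40*b - 12) + y*(160*b^2 - 112*b - 48) - 21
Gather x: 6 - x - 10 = -x - 4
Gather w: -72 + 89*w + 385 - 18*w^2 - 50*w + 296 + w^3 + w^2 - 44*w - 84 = w^3 - 17*w^2 - 5*w + 525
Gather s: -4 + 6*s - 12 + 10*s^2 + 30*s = 10*s^2 + 36*s - 16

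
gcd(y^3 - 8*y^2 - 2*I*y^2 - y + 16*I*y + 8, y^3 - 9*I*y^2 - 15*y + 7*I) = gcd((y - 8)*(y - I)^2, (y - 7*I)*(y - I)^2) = y^2 - 2*I*y - 1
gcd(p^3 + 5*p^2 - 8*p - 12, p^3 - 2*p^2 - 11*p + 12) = 1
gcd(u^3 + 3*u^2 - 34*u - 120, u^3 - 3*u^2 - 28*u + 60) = u^2 - u - 30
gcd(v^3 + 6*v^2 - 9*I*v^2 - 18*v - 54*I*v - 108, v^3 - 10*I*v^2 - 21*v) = v - 3*I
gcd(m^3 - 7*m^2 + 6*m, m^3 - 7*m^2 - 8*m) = m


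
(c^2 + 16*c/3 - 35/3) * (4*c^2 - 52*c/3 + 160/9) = 4*c^4 + 4*c^3 - 364*c^2/3 + 8020*c/27 - 5600/27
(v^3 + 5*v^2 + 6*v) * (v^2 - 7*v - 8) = v^5 - 2*v^4 - 37*v^3 - 82*v^2 - 48*v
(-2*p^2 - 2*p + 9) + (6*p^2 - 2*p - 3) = 4*p^2 - 4*p + 6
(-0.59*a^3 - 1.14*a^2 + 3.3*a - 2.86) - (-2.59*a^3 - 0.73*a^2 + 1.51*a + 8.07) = 2.0*a^3 - 0.41*a^2 + 1.79*a - 10.93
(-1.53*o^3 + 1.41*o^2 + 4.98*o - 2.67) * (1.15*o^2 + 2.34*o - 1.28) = -1.7595*o^5 - 1.9587*o^4 + 10.9848*o^3 + 6.7779*o^2 - 12.6222*o + 3.4176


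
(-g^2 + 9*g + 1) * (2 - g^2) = g^4 - 9*g^3 - 3*g^2 + 18*g + 2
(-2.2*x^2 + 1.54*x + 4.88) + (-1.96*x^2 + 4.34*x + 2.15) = -4.16*x^2 + 5.88*x + 7.03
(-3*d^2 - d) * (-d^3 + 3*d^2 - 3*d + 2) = 3*d^5 - 8*d^4 + 6*d^3 - 3*d^2 - 2*d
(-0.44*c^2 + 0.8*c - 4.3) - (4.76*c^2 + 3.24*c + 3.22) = -5.2*c^2 - 2.44*c - 7.52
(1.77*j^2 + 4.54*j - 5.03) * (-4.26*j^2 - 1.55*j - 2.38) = -7.5402*j^4 - 22.0839*j^3 + 10.1782*j^2 - 3.0087*j + 11.9714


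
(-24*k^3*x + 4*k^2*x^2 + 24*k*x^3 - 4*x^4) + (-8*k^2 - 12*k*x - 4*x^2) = -24*k^3*x + 4*k^2*x^2 - 8*k^2 + 24*k*x^3 - 12*k*x - 4*x^4 - 4*x^2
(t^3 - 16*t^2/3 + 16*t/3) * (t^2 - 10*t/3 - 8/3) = t^5 - 26*t^4/3 + 184*t^3/9 - 32*t^2/9 - 128*t/9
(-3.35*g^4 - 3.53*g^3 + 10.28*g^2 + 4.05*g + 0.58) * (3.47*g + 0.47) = -11.6245*g^5 - 13.8236*g^4 + 34.0125*g^3 + 18.8851*g^2 + 3.9161*g + 0.2726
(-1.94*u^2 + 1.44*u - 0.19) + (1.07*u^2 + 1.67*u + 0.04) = -0.87*u^2 + 3.11*u - 0.15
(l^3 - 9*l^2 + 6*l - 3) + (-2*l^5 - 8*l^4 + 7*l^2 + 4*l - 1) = -2*l^5 - 8*l^4 + l^3 - 2*l^2 + 10*l - 4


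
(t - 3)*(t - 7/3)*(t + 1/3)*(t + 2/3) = t^4 - 13*t^3/3 + 17*t^2/9 + 157*t/27 + 14/9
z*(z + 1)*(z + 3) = z^3 + 4*z^2 + 3*z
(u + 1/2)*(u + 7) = u^2 + 15*u/2 + 7/2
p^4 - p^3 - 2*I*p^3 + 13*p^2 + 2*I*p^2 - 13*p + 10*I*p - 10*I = (p - 1)*(p - 5*I)*(p + I)*(p + 2*I)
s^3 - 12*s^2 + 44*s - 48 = (s - 6)*(s - 4)*(s - 2)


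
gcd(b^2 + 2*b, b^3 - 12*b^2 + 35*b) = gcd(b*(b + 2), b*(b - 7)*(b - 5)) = b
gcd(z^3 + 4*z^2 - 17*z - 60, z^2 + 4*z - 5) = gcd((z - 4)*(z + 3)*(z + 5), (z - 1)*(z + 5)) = z + 5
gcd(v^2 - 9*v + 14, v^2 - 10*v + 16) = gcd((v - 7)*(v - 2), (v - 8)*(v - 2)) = v - 2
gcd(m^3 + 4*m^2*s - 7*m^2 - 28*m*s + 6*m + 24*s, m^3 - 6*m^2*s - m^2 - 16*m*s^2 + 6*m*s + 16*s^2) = m - 1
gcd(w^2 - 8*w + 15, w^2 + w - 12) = w - 3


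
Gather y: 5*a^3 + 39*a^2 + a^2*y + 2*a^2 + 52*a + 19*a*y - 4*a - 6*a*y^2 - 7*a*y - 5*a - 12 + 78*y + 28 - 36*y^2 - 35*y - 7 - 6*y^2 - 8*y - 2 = 5*a^3 + 41*a^2 + 43*a + y^2*(-6*a - 42) + y*(a^2 + 12*a + 35) + 7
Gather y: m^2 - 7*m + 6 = m^2 - 7*m + 6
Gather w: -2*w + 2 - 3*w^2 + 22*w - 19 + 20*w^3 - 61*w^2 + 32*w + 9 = 20*w^3 - 64*w^2 + 52*w - 8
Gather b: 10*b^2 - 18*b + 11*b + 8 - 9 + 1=10*b^2 - 7*b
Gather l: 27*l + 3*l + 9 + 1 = 30*l + 10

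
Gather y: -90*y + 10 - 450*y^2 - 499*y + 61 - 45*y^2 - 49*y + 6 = -495*y^2 - 638*y + 77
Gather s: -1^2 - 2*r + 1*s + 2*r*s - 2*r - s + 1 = 2*r*s - 4*r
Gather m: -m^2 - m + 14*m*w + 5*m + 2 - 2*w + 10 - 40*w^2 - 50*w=-m^2 + m*(14*w + 4) - 40*w^2 - 52*w + 12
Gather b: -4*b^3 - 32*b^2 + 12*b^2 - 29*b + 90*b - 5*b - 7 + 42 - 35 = -4*b^3 - 20*b^2 + 56*b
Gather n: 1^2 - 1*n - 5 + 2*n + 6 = n + 2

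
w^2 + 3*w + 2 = (w + 1)*(w + 2)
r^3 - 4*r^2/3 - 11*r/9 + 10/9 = (r - 5/3)*(r - 2/3)*(r + 1)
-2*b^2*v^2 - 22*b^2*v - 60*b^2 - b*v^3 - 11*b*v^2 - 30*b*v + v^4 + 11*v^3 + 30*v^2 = (-2*b + v)*(b + v)*(v + 5)*(v + 6)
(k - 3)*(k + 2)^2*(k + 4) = k^4 + 5*k^3 - 4*k^2 - 44*k - 48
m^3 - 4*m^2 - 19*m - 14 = (m - 7)*(m + 1)*(m + 2)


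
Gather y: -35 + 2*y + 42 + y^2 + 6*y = y^2 + 8*y + 7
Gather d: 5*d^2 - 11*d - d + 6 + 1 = 5*d^2 - 12*d + 7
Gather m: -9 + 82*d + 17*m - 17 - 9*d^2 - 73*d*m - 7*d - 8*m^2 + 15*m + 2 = -9*d^2 + 75*d - 8*m^2 + m*(32 - 73*d) - 24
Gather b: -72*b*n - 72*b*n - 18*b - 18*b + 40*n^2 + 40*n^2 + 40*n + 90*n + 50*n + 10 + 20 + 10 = b*(-144*n - 36) + 80*n^2 + 180*n + 40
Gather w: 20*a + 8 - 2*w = 20*a - 2*w + 8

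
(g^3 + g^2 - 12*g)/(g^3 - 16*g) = (g - 3)/(g - 4)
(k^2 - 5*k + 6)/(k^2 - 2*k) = (k - 3)/k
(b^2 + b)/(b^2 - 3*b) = (b + 1)/(b - 3)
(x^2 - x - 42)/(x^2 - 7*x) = (x + 6)/x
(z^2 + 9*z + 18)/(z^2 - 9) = (z + 6)/(z - 3)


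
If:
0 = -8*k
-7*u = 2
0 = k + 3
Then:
No Solution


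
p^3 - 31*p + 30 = (p - 5)*(p - 1)*(p + 6)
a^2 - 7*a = a*(a - 7)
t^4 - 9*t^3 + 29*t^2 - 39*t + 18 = (t - 3)^2*(t - 2)*(t - 1)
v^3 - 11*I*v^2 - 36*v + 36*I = (v - 6*I)*(v - 3*I)*(v - 2*I)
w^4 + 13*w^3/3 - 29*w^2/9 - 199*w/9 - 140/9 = (w - 7/3)*(w + 1)*(w + 5/3)*(w + 4)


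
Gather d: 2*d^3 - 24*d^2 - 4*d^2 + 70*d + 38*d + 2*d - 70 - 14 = 2*d^3 - 28*d^2 + 110*d - 84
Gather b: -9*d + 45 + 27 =72 - 9*d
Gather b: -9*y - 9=-9*y - 9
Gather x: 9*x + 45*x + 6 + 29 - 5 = 54*x + 30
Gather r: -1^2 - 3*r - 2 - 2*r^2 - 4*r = -2*r^2 - 7*r - 3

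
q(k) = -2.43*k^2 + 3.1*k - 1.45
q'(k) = 3.1 - 4.86*k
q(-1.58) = -12.41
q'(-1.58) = 10.78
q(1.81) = -3.80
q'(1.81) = -5.70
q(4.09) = -29.42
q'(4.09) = -16.78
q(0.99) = -0.76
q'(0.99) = -1.71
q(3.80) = -24.76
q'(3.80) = -15.37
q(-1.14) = -8.14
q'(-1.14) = 8.64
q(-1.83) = -15.26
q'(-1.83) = 11.99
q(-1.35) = -10.06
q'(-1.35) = 9.66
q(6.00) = -70.33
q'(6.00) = -26.06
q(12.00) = -314.17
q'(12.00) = -55.22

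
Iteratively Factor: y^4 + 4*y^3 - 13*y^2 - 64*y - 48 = (y + 4)*(y^3 - 13*y - 12) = (y + 3)*(y + 4)*(y^2 - 3*y - 4) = (y + 1)*(y + 3)*(y + 4)*(y - 4)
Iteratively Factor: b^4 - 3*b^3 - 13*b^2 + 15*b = (b - 1)*(b^3 - 2*b^2 - 15*b) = (b - 1)*(b + 3)*(b^2 - 5*b) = (b - 5)*(b - 1)*(b + 3)*(b)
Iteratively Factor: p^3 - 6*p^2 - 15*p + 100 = (p - 5)*(p^2 - p - 20) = (p - 5)*(p + 4)*(p - 5)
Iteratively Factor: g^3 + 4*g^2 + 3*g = (g)*(g^2 + 4*g + 3) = g*(g + 3)*(g + 1)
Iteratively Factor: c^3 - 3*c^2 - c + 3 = (c - 3)*(c^2 - 1) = (c - 3)*(c + 1)*(c - 1)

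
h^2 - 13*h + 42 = (h - 7)*(h - 6)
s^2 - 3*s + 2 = (s - 2)*(s - 1)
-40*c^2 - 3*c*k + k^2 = (-8*c + k)*(5*c + k)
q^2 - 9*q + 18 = (q - 6)*(q - 3)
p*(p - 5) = p^2 - 5*p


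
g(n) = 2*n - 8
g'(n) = 2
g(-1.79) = -11.58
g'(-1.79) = 2.00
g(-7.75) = -23.50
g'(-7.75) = 2.00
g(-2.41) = -12.82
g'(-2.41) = 2.00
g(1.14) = -5.72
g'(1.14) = 2.00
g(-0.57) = -9.14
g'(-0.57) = 2.00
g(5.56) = 3.12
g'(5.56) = 2.00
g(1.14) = -5.72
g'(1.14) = 2.00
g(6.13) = 4.26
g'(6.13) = 2.00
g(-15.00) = -38.00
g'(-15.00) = 2.00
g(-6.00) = -20.00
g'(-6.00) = 2.00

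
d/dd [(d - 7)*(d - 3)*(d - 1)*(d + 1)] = 4*d^3 - 30*d^2 + 40*d + 10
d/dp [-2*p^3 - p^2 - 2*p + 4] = -6*p^2 - 2*p - 2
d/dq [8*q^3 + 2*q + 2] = 24*q^2 + 2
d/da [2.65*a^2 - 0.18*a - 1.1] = 5.3*a - 0.18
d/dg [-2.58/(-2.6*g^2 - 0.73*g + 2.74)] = (-13.416*g - 1.8834)/(2.6*g^2 + 0.73*g - 2.74)^2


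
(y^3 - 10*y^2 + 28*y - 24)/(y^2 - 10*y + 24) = (y^2 - 4*y + 4)/(y - 4)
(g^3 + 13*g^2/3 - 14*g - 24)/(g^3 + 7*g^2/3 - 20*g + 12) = (3*g + 4)/(3*g - 2)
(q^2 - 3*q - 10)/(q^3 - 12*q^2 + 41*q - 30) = (q + 2)/(q^2 - 7*q + 6)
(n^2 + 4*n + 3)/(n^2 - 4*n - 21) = (n + 1)/(n - 7)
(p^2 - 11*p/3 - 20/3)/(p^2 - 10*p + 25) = (p + 4/3)/(p - 5)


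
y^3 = y^3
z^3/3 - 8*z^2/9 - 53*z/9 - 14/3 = (z/3 + 1/3)*(z - 6)*(z + 7/3)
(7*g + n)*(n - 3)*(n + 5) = 7*g*n^2 + 14*g*n - 105*g + n^3 + 2*n^2 - 15*n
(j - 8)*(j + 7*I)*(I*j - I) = I*j^3 - 7*j^2 - 9*I*j^2 + 63*j + 8*I*j - 56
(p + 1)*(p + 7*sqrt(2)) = p^2 + p + 7*sqrt(2)*p + 7*sqrt(2)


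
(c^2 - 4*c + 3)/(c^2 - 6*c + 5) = (c - 3)/(c - 5)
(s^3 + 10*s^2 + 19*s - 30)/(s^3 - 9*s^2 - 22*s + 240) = (s^2 + 5*s - 6)/(s^2 - 14*s + 48)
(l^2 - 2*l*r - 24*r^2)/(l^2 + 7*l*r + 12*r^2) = (l - 6*r)/(l + 3*r)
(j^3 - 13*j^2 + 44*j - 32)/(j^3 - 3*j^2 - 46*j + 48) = (j - 4)/(j + 6)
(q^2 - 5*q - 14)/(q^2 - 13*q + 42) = (q + 2)/(q - 6)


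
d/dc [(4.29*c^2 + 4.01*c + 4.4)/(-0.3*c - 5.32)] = (-1.287*c^2 - 45.6456*c - 20.0132)/(0.09*c^2 + 3.192*c + 28.3024)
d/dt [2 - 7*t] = -7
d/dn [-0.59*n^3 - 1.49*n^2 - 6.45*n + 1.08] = -1.77*n^2 - 2.98*n - 6.45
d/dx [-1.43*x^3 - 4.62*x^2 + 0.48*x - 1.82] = -4.29*x^2 - 9.24*x + 0.48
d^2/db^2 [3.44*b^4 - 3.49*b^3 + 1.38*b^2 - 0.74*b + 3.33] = 41.28*b^2 - 20.94*b + 2.76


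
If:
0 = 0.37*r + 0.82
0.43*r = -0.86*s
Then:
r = -2.22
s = 1.11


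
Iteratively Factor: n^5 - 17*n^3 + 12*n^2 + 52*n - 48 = (n - 3)*(n^4 + 3*n^3 - 8*n^2 - 12*n + 16) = (n - 3)*(n + 4)*(n^3 - n^2 - 4*n + 4) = (n - 3)*(n + 2)*(n + 4)*(n^2 - 3*n + 2) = (n - 3)*(n - 2)*(n + 2)*(n + 4)*(n - 1)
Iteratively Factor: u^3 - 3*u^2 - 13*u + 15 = (u - 5)*(u^2 + 2*u - 3) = (u - 5)*(u - 1)*(u + 3)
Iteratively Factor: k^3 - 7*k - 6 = (k + 2)*(k^2 - 2*k - 3) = (k - 3)*(k + 2)*(k + 1)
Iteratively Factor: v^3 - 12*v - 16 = (v + 2)*(v^2 - 2*v - 8) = (v + 2)^2*(v - 4)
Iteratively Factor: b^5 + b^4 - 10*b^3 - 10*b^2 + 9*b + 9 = (b + 3)*(b^4 - 2*b^3 - 4*b^2 + 2*b + 3) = (b - 3)*(b + 3)*(b^3 + b^2 - b - 1) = (b - 3)*(b - 1)*(b + 3)*(b^2 + 2*b + 1) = (b - 3)*(b - 1)*(b + 1)*(b + 3)*(b + 1)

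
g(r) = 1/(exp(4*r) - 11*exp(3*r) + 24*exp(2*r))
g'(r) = (-4*exp(4*r) + 33*exp(3*r) - 48*exp(2*r))/(exp(4*r) - 11*exp(3*r) + 24*exp(2*r))^2 = (-4*exp(2*r) + 33*exp(r) - 48)*exp(-2*r)/(exp(2*r) - 11*exp(r) + 24)^2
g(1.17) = -0.09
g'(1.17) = 1.44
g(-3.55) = 51.17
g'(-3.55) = -101.66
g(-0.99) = 0.36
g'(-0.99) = -0.65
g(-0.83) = 0.27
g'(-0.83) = -0.48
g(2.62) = 0.00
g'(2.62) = -0.00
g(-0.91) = 0.31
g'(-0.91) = -0.56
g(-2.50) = 6.42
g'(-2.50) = -12.60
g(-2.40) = 5.28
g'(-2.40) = -10.34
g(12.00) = 0.00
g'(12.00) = 0.00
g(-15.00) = 445269836659.34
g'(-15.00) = -890539610889.52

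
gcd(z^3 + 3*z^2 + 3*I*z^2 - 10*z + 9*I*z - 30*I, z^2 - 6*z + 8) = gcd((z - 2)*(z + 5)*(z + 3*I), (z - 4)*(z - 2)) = z - 2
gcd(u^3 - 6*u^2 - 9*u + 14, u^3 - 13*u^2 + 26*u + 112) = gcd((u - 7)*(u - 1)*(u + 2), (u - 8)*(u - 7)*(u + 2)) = u^2 - 5*u - 14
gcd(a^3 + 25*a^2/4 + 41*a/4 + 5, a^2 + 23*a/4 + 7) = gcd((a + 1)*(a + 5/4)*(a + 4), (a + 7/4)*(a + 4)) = a + 4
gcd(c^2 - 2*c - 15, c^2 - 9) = c + 3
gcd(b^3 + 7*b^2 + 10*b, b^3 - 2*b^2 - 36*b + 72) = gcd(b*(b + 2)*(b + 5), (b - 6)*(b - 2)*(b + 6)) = 1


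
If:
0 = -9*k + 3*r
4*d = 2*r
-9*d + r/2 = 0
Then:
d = 0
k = 0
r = 0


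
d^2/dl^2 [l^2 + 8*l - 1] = 2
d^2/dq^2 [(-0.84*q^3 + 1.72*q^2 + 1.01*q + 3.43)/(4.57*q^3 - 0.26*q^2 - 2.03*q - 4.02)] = (69.84788*q^6 + 79.80591*q^5 + 762.977952*q^4 + 389.068382*q^3 - 18.78603*q^2 + 301.163208*q + 60.206666)/(95.443993*q^9 - 16.290222*q^8 - 126.262245*q^7 - 237.417194*q^6 + 84.745239*q^5 + 219.734094*q^4 + 200.463121*q^3 - 62.303166*q^2 - 98.416836*q - 64.964808)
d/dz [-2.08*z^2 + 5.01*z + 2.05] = 5.01 - 4.16*z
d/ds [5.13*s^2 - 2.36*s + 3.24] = 10.26*s - 2.36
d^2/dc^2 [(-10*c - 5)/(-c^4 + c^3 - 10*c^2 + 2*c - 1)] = 10*((2*c + 1)*(4*c^3 - 3*c^2 + 20*c - 2)^2 + (-8*c^3 + 6*c^2 - 40*c - (2*c + 1)*(6*c^2 - 3*c + 10) + 4)*(c^4 - c^3 + 10*c^2 - 2*c + 1))/(c^4 - c^3 + 10*c^2 - 2*c + 1)^3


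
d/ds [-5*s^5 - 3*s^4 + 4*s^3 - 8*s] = -25*s^4 - 12*s^3 + 12*s^2 - 8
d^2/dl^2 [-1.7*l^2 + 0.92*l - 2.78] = -3.40000000000000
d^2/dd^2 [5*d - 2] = 0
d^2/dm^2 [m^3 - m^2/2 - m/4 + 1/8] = 6*m - 1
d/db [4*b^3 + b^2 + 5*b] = 12*b^2 + 2*b + 5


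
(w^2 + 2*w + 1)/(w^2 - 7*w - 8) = (w + 1)/(w - 8)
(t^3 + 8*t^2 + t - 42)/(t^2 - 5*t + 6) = (t^2 + 10*t + 21)/(t - 3)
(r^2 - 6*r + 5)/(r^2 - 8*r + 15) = (r - 1)/(r - 3)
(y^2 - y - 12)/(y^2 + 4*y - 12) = (y^2 - y - 12)/(y^2 + 4*y - 12)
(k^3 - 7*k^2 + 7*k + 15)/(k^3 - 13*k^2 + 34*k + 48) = (k^2 - 8*k + 15)/(k^2 - 14*k + 48)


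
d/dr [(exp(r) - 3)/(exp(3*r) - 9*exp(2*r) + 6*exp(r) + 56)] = (-3*(exp(r) - 3)*(exp(2*r) - 6*exp(r) + 2) + exp(3*r) - 9*exp(2*r) + 6*exp(r) + 56)*exp(r)/(exp(3*r) - 9*exp(2*r) + 6*exp(r) + 56)^2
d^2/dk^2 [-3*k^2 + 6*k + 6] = -6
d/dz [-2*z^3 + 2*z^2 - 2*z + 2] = -6*z^2 + 4*z - 2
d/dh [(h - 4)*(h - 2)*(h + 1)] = 3*h^2 - 10*h + 2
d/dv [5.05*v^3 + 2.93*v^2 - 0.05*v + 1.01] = 15.15*v^2 + 5.86*v - 0.05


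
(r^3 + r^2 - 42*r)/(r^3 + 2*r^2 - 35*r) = (r - 6)/(r - 5)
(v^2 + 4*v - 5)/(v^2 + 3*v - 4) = (v + 5)/(v + 4)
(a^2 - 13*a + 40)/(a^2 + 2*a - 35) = (a - 8)/(a + 7)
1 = 1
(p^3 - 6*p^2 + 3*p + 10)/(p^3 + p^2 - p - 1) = (p^2 - 7*p + 10)/(p^2 - 1)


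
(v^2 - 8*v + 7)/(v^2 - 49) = (v - 1)/(v + 7)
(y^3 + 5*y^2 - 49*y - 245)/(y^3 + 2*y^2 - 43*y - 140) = (y + 7)/(y + 4)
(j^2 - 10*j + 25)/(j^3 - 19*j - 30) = (j - 5)/(j^2 + 5*j + 6)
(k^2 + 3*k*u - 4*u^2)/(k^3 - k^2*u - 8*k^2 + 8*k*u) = (k + 4*u)/(k*(k - 8))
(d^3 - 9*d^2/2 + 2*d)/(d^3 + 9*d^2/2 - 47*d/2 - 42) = d*(2*d - 1)/(2*d^2 + 17*d + 21)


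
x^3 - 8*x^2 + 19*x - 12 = (x - 4)*(x - 3)*(x - 1)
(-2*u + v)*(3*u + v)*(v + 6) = -6*u^2*v - 36*u^2 + u*v^2 + 6*u*v + v^3 + 6*v^2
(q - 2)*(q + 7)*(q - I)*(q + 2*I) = q^4 + 5*q^3 + I*q^3 - 12*q^2 + 5*I*q^2 + 10*q - 14*I*q - 28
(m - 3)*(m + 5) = m^2 + 2*m - 15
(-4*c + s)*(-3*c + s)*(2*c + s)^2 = 48*c^4 + 20*c^3*s - 12*c^2*s^2 - 3*c*s^3 + s^4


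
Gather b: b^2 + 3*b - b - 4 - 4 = b^2 + 2*b - 8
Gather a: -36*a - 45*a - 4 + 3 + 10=9 - 81*a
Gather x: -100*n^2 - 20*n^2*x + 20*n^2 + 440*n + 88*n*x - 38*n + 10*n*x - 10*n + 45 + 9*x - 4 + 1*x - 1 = -80*n^2 + 392*n + x*(-20*n^2 + 98*n + 10) + 40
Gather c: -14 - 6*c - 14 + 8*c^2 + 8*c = 8*c^2 + 2*c - 28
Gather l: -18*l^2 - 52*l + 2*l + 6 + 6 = -18*l^2 - 50*l + 12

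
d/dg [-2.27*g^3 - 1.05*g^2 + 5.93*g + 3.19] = -6.81*g^2 - 2.1*g + 5.93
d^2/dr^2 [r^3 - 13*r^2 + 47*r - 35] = 6*r - 26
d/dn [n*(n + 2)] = 2*n + 2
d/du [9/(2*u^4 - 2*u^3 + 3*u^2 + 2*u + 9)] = 18*(-4*u^3 + 3*u^2 - 3*u - 1)/(2*u^4 - 2*u^3 + 3*u^2 + 2*u + 9)^2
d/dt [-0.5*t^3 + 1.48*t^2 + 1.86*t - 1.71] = -1.5*t^2 + 2.96*t + 1.86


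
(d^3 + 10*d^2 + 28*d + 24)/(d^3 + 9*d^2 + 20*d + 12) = (d + 2)/(d + 1)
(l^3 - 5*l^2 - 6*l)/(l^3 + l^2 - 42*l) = (l + 1)/(l + 7)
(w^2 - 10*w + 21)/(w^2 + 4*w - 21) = (w - 7)/(w + 7)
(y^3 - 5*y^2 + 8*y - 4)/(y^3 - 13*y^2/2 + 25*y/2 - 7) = 2*(y - 2)/(2*y - 7)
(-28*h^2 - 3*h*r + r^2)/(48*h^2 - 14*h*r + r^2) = (-28*h^2 - 3*h*r + r^2)/(48*h^2 - 14*h*r + r^2)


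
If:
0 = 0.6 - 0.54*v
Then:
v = 1.11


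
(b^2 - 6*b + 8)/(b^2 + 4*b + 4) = (b^2 - 6*b + 8)/(b^2 + 4*b + 4)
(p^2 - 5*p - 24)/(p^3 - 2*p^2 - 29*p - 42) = (p - 8)/(p^2 - 5*p - 14)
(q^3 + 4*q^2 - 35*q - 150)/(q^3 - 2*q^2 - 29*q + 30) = (q + 5)/(q - 1)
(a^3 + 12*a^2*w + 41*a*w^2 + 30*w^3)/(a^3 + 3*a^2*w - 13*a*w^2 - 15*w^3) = (-a - 6*w)/(-a + 3*w)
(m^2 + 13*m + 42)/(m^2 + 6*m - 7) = (m + 6)/(m - 1)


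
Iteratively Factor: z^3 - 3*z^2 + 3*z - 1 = (z - 1)*(z^2 - 2*z + 1) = (z - 1)^2*(z - 1)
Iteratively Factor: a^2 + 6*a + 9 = (a + 3)*(a + 3)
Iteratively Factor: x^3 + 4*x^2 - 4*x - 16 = (x + 2)*(x^2 + 2*x - 8) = (x - 2)*(x + 2)*(x + 4)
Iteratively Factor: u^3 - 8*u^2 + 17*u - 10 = (u - 2)*(u^2 - 6*u + 5) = (u - 5)*(u - 2)*(u - 1)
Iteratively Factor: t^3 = (t)*(t^2) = t^2*(t)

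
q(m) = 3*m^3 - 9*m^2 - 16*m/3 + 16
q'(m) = 9*m^2 - 18*m - 16/3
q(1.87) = -5.83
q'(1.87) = -7.52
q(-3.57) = -216.16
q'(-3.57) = 173.63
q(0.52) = 11.21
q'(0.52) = -12.26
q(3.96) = 40.04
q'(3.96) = 64.52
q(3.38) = 11.00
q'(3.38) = 36.65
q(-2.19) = -47.00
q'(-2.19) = 77.25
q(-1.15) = 5.67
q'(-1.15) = 27.27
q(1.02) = 4.38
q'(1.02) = -14.33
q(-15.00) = -12054.00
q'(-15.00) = 2289.67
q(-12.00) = -6400.00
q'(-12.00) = 1506.67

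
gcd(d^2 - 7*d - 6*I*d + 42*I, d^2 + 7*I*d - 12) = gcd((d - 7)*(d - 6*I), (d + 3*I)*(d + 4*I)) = 1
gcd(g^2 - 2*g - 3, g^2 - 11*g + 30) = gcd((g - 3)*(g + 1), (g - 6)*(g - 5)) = 1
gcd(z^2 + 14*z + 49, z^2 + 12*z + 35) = z + 7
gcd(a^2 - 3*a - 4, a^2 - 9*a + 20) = a - 4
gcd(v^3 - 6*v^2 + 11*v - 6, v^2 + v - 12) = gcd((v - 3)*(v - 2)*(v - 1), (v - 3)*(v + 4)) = v - 3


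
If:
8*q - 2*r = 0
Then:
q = r/4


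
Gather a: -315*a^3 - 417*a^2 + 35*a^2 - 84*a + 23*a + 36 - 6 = -315*a^3 - 382*a^2 - 61*a + 30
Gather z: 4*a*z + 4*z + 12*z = z*(4*a + 16)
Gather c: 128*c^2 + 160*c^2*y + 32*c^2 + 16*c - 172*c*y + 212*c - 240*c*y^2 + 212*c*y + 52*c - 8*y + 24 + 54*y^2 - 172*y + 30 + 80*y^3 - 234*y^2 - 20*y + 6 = c^2*(160*y + 160) + c*(-240*y^2 + 40*y + 280) + 80*y^3 - 180*y^2 - 200*y + 60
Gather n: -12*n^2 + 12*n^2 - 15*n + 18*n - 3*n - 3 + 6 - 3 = 0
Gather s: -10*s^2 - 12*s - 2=-10*s^2 - 12*s - 2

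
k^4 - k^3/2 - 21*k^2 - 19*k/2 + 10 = (k - 5)*(k - 1/2)*(k + 1)*(k + 4)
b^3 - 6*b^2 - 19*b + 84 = (b - 7)*(b - 3)*(b + 4)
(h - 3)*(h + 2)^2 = h^3 + h^2 - 8*h - 12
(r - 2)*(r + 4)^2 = r^3 + 6*r^2 - 32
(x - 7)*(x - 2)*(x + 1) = x^3 - 8*x^2 + 5*x + 14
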